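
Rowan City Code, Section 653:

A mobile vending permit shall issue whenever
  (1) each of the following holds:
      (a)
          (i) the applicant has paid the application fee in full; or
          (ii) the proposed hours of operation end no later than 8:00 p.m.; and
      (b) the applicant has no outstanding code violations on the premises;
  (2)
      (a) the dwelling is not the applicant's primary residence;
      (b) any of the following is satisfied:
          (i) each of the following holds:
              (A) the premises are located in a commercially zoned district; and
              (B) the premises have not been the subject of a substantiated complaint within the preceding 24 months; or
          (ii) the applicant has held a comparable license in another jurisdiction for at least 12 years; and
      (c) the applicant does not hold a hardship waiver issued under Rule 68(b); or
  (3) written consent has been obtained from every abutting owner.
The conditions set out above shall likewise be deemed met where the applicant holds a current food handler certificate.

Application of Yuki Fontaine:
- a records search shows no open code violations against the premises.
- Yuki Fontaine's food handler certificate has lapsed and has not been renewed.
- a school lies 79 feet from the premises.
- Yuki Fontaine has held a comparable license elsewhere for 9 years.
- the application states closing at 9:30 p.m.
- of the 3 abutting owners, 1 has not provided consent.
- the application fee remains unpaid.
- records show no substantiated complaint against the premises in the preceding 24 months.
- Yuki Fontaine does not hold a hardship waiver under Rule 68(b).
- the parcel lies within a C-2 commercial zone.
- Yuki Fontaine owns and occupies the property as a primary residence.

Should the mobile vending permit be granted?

(i) fee paid — not satisfied.
(ii) closes by 8 p.m. — not met.
(a): F OR F → false.
(b) no code violations — met.
(1) = F AND T = false.
(a) not (primary residence) — not met.
(A) commercially zoned — met.
(B) no complaint in 24 mo. — satisfied.
(i): T AND T → true.
(ii) prior license ≥ 12 yr — not satisfied.
(b) = T OR F = true.
(c) not (hardship waiver) — satisfied.
(2) = F AND T AND T = false.
(3) all abutters consent — fails.
Overall: F OR F OR F → false.
Exception (food handler cert.) — not satisfied.
Result: main false OR exception false → false.

No — denied.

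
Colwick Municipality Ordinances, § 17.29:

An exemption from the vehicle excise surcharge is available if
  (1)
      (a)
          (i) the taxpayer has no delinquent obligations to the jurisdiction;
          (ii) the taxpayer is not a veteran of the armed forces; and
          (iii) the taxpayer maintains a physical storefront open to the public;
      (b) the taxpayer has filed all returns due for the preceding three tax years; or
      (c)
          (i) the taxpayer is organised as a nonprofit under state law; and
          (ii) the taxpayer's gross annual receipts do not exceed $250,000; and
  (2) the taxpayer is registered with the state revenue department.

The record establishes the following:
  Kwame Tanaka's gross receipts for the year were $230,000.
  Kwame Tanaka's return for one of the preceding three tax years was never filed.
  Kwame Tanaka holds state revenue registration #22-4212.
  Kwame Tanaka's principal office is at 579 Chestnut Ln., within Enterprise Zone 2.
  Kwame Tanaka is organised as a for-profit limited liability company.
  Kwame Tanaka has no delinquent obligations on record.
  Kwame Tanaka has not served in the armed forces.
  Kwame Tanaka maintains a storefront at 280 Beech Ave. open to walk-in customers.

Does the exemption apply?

Yes — exempt.

(i) no delinquency — satisfied.
(ii) not (veteran) — satisfied.
(iii) has storefront — satisfied.
(a): T AND T AND T → true.
(b) returns current — fails.
(i) nonprofit — not met.
(ii) receipts ≤ $250,000 — holds.
So (c) is not satisfied (F AND T).
So (1) is satisfied (T OR F OR F).
(2) state-registered — met.
Overall: T AND T → true.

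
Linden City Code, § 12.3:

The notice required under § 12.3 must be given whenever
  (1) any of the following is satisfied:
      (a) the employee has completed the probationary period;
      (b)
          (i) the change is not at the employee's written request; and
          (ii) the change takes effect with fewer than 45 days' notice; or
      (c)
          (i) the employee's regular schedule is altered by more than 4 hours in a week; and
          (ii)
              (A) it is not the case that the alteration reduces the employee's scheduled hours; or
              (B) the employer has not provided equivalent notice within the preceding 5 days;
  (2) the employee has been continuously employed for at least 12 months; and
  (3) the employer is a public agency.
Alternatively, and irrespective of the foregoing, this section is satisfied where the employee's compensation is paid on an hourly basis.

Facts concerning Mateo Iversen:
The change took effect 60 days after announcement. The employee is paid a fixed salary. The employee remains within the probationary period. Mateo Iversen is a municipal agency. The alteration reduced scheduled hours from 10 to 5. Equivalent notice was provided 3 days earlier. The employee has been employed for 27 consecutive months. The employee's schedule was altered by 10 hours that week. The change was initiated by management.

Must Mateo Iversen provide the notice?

No — not required.

(a) past probation — fails.
(i) not employee-requested — satisfied.
(ii) < 45 days' notice — not met.
So (b) is not satisfied (T AND F).
(i) schedule shift > 4h — met.
(A) not (hours reduced) — fails.
(B) no recent notice — not met.
(ii): F OR F → false.
(c) = T AND F = false.
(1): F OR F OR F → false.
(2) tenure ≥ 12 mo. — holds.
(3) public agency — holds.
So Overall is not satisfied (F AND T AND T).
Exception (hourly-paid) — not satisfied.
Result: main false OR exception false → false.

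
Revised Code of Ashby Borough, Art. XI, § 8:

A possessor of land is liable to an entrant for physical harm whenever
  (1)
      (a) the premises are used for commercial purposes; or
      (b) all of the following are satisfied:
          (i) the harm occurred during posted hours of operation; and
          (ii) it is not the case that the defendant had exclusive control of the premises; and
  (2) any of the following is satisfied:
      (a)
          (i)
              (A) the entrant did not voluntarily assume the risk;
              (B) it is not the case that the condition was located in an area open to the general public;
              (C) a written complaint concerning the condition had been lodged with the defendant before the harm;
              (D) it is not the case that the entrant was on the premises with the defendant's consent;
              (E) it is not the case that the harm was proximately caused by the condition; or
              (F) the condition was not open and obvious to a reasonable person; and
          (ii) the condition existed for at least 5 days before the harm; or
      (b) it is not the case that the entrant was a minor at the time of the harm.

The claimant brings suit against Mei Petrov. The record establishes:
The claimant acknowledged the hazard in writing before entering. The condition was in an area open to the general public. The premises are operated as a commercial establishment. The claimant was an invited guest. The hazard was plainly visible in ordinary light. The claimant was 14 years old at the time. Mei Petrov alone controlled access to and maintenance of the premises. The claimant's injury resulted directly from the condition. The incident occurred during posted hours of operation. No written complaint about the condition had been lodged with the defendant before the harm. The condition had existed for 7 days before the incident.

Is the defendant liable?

(a) commercial use — met.
(i) during posted hours — satisfied.
(ii) not (exclusive control) — fails.
(b): T AND F → false.
(1) = T OR F = true.
(A) no assumed risk — fails.
(B) not (public area) — fails.
(C) complaint lodged — not satisfied.
(D) not (consent to enter) — not met.
(E) not (proximate cause) — not satisfied.
(F) not open/obvious — not satisfied.
So (i) is not satisfied (F OR F OR F OR F OR F OR F).
(ii) condition ≥5 days old — holds.
So (a) is not satisfied (F AND T).
(b) not (entrant a minor) — not met.
(2): F OR F → false.
Overall = T AND F = false.

No — not liable.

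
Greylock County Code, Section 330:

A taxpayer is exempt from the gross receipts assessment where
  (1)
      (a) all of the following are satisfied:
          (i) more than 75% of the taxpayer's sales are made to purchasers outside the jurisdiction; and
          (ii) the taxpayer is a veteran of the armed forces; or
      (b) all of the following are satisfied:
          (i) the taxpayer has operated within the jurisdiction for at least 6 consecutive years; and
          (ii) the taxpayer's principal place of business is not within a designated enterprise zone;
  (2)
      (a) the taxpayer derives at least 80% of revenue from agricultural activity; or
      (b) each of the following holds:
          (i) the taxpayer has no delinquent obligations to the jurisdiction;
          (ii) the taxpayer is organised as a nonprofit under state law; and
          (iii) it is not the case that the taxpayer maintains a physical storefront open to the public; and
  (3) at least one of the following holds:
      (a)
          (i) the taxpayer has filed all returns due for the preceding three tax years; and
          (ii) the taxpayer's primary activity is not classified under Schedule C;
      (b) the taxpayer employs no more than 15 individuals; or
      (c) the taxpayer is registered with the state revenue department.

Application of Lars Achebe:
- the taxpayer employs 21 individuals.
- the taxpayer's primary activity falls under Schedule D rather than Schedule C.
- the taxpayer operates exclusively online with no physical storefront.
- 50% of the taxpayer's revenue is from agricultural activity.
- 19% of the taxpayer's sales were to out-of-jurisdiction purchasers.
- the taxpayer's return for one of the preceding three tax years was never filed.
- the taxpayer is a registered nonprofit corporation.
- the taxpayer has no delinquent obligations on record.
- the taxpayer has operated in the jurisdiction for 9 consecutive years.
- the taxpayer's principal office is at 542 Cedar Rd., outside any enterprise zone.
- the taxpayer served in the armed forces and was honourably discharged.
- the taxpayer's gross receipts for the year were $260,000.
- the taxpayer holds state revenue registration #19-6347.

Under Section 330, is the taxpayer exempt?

Yes — exempt.

(i) >75% out-of-jur. sales — not met.
(ii) veteran — holds.
(a): F AND T → false.
(i) ≥ 6 yrs in jurisdiction — holds.
(ii) not (in enterprise zone) — satisfied.
(b) = T AND T = true.
(1) = F OR T = true.
(a) ≥80% agricultural — fails.
(i) no delinquency — met.
(ii) nonprofit — holds.
(iii) not (has storefront) — holds.
So (b) is satisfied (T AND T AND T).
(2): F OR T → true.
(i) returns current — fails.
(ii) not (Schedule C activity) — met.
(a): F AND T → false.
(b) ≤ 15 employees — not satisfied.
(c) state-registered — met.
(3): F OR F OR T → true.
So Overall is satisfied (T AND T AND T).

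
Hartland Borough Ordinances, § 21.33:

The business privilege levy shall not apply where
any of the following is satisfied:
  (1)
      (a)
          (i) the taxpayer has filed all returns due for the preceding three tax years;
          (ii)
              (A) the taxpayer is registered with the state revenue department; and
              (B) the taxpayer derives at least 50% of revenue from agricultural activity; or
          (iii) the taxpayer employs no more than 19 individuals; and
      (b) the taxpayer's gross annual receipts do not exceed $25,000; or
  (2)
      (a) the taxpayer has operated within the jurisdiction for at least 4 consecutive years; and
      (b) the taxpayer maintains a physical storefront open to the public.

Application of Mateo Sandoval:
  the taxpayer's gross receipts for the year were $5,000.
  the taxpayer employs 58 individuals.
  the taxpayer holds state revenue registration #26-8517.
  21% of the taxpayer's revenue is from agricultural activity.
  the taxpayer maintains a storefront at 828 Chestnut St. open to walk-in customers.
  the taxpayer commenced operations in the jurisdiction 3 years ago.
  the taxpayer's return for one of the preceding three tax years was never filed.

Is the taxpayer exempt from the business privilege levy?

No — not exempt.

(i) returns current — not met.
(A) state-registered — holds.
(B) ≥50% agricultural — not met.
So (ii) is not satisfied (T AND F).
(iii) ≤ 19 employees — not met.
(a) = F OR F OR F = false.
(b) receipts ≤ $25,000 — holds.
So (1) is not satisfied (F AND T).
(a) ≥ 4 yrs in jurisdiction — fails.
(b) has storefront — met.
(2): F AND T → false.
Overall: F OR F → false.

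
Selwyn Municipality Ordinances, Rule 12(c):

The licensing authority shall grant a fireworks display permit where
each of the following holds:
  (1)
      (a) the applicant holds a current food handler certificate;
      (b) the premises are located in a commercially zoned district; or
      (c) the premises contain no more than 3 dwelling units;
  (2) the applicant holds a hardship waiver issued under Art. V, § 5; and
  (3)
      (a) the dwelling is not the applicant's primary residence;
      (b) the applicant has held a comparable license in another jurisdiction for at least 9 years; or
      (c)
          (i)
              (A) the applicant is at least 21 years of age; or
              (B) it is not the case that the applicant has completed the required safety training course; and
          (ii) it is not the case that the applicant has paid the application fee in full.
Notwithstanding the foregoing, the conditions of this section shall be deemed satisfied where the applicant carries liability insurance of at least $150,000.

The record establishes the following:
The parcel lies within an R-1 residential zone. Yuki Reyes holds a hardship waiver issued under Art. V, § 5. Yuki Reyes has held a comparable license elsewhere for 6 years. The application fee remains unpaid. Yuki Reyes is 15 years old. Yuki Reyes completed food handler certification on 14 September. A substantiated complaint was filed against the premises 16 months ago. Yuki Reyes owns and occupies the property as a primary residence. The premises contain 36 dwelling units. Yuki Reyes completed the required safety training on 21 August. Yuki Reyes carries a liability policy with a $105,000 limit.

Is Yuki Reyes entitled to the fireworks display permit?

(a) food handler cert. — holds.
(b) commercially zoned — fails.
(c) ≤ 3 units — not satisfied.
So (1) is satisfied (T OR F OR F).
(2) hardship waiver — met.
(a) not (primary residence) — not satisfied.
(b) prior license ≥ 9 yr — not satisfied.
(A) age ≥ 21 — not satisfied.
(B) not (safety training) — not satisfied.
(i): F OR F → false.
(ii) not (fee paid) — met.
So (c) is not satisfied (F AND T).
(3) = F OR F OR F = false.
Overall: T AND T AND F → false.
Exception (insurance ≥ $150,000) — not satisfied.
Result: main false OR exception false → false.

No — denied.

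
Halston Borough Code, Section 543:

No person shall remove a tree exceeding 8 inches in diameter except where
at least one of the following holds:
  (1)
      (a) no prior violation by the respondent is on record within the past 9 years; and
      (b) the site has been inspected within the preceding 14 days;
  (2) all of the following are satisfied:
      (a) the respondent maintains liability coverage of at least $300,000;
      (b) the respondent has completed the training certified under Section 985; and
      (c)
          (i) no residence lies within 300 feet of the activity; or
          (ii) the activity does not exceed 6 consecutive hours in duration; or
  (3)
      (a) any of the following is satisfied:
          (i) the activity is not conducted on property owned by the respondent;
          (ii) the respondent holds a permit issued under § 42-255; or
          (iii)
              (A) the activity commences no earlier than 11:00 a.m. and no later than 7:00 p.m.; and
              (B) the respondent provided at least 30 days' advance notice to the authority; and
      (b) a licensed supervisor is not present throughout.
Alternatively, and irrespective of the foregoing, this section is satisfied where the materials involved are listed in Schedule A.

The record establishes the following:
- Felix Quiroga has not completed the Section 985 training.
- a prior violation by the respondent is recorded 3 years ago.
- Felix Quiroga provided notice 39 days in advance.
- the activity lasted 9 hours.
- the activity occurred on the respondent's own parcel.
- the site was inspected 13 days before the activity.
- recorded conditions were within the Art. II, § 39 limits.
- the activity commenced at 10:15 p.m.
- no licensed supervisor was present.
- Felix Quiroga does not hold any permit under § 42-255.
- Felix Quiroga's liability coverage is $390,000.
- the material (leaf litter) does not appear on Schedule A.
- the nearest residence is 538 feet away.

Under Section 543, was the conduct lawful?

No — unlawful.

(a) no prior violation — not satisfied.
(b) site inspected — holds.
(1): F AND T → false.
(a) coverage ≥ $300,000 — met.
(b) training certified — not met.
(i) no residence in 300 ft — holds.
(ii) ≤ 6 hrs duration — not met.
(c) = T OR F = true.
(2) = T AND F AND T = false.
(i) not (own property) — not met.
(ii) holds permit — fails.
(A) start within hours — fails.
(B) ≥30 days' notice — satisfied.
So (iii) is not satisfied (F AND T).
(a): F OR F OR F → false.
(b) not (supervisor present) — satisfied.
(3) = F AND T = false.
Overall = F OR F OR F = false.
Exception (Schedule A material) — not satisfied.
Result: main false OR exception false → false.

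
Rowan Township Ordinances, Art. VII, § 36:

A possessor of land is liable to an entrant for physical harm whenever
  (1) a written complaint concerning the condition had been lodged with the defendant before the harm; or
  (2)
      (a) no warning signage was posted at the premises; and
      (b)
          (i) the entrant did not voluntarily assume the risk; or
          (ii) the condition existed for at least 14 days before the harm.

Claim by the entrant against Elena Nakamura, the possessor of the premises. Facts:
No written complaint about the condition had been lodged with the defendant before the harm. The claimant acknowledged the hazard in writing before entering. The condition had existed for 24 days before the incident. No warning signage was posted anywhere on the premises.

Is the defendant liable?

(1) complaint lodged — not satisfied.
(a) no signage posted — holds.
(i) no assumed risk — not satisfied.
(ii) condition ≥14 days old — satisfied.
(b): F OR T → true.
(2): T AND T → true.
Overall = F OR T = true.

Yes — liable.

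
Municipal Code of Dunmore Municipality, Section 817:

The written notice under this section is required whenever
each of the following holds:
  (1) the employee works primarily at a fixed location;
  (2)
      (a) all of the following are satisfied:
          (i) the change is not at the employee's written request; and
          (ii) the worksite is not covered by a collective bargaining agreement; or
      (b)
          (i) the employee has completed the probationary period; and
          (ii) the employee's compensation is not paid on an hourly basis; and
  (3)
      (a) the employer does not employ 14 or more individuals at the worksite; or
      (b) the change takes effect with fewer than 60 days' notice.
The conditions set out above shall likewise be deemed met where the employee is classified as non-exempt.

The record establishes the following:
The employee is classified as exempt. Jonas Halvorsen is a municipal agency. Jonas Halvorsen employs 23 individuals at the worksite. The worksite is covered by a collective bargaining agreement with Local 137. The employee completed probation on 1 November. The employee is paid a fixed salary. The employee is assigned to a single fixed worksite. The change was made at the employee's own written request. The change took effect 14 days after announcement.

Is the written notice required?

(1) fixed location — holds.
(i) not employee-requested — not met.
(ii) no CBA — fails.
(a): F AND F → false.
(i) past probation — met.
(ii) not (hourly-paid) — met.
(b) = T AND T = true.
(2): F OR T → true.
(a) not (≥ 14 at site) — not met.
(b) < 60 days' notice — holds.
So (3) is satisfied (F OR T).
So Overall is satisfied (T AND T AND T).
Exception (non-exempt) — not satisfied.
Result: main true OR exception false → true.

Yes — required.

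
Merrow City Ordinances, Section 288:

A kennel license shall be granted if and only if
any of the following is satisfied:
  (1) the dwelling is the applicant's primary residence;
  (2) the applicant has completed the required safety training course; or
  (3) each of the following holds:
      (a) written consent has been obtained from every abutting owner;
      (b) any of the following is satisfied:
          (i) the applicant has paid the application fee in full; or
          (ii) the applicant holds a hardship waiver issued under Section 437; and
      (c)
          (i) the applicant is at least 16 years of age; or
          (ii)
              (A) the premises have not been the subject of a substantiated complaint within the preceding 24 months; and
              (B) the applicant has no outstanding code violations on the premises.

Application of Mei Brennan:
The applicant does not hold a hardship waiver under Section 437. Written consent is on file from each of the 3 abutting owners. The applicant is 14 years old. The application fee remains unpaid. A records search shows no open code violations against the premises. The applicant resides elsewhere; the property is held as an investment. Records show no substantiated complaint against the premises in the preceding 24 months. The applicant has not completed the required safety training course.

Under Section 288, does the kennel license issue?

No — denied.

(1) primary residence — fails.
(2) safety training — not met.
(a) all abutters consent — satisfied.
(i) fee paid — fails.
(ii) hardship waiver — fails.
(b) = F OR F = false.
(i) age ≥ 16 — fails.
(A) no complaint in 24 mo. — met.
(B) no code violations — satisfied.
So (ii) is satisfied (T AND T).
(c) = F OR T = true.
So (3) is not satisfied (T AND F AND T).
Overall = F OR F OR F = false.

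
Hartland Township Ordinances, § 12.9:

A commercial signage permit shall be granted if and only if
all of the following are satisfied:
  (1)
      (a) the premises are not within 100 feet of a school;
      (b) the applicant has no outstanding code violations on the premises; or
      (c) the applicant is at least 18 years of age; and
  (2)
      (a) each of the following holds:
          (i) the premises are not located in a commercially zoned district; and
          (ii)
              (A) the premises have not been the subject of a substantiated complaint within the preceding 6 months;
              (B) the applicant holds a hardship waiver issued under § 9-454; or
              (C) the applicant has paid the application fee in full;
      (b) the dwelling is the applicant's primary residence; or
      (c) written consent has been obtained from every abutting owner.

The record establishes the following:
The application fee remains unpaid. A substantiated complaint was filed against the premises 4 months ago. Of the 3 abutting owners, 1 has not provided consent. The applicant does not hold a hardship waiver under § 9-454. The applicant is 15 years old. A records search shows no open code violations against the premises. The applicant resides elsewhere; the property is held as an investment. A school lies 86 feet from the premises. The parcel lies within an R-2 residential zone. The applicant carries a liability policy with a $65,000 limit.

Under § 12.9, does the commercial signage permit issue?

No — denied.

(a) ≥100 ft from school — not satisfied.
(b) no code violations — satisfied.
(c) age ≥ 18 — fails.
So (1) is satisfied (F OR T OR F).
(i) not (commercially zoned) — met.
(A) no complaint in 6 mo. — not satisfied.
(B) hardship waiver — not satisfied.
(C) fee paid — not satisfied.
So (ii) is not satisfied (F OR F OR F).
(a): T AND F → false.
(b) primary residence — not satisfied.
(c) all abutters consent — not satisfied.
So (2) is not satisfied (F OR F OR F).
Overall: T AND F → false.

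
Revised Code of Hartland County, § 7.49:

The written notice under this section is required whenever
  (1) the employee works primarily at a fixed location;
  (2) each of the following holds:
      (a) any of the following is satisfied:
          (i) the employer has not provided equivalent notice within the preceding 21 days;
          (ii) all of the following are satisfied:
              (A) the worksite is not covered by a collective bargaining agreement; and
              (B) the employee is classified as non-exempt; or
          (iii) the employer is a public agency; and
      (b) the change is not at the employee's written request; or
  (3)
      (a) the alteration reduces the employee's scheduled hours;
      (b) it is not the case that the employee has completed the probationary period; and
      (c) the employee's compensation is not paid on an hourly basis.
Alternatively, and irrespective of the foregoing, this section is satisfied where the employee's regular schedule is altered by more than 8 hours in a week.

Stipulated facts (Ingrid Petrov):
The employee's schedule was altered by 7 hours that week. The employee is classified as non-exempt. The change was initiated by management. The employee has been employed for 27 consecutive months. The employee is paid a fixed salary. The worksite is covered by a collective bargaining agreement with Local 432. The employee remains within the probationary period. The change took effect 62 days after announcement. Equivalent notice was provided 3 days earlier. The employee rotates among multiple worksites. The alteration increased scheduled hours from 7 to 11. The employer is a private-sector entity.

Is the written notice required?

(1) fixed location — fails.
(i) no recent notice — not met.
(A) no CBA — not satisfied.
(B) non-exempt — holds.
(ii) = F AND T = false.
(iii) public agency — not met.
So (a) is not satisfied (F OR F OR F).
(b) not employee-requested — holds.
(2): F AND T → false.
(a) hours reduced — not satisfied.
(b) not (past probation) — satisfied.
(c) not (hourly-paid) — satisfied.
(3): F AND T AND T → false.
Overall = F OR F OR F = false.
Exception (schedule shift > 8h) — not satisfied.
Result: main false OR exception false → false.

No — not required.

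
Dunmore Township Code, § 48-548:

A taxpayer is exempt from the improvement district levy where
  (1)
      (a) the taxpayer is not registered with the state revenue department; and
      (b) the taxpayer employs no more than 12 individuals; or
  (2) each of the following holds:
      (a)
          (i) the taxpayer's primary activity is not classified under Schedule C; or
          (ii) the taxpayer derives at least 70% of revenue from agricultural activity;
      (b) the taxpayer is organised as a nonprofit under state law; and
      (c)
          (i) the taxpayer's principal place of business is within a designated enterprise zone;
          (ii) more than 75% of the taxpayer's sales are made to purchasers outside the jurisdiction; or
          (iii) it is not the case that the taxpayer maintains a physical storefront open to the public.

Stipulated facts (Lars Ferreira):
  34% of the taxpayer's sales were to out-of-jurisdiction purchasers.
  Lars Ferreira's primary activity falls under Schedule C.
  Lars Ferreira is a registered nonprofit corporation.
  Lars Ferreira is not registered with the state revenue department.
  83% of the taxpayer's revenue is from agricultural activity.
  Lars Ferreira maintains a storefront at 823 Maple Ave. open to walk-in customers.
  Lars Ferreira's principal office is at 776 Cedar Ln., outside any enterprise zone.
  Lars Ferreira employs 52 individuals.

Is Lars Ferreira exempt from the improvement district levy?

No — not exempt.

(a) not (state-registered) — met.
(b) ≤ 12 employees — not met.
(1): T AND F → false.
(i) not (Schedule C activity) — not met.
(ii) ≥70% agricultural — holds.
(a) = F OR T = true.
(b) nonprofit — met.
(i) in enterprise zone — not met.
(ii) >75% out-of-jur. sales — not met.
(iii) not (has storefront) — fails.
So (c) is not satisfied (F OR F OR F).
So (2) is not satisfied (T AND T AND F).
Overall = F OR F = false.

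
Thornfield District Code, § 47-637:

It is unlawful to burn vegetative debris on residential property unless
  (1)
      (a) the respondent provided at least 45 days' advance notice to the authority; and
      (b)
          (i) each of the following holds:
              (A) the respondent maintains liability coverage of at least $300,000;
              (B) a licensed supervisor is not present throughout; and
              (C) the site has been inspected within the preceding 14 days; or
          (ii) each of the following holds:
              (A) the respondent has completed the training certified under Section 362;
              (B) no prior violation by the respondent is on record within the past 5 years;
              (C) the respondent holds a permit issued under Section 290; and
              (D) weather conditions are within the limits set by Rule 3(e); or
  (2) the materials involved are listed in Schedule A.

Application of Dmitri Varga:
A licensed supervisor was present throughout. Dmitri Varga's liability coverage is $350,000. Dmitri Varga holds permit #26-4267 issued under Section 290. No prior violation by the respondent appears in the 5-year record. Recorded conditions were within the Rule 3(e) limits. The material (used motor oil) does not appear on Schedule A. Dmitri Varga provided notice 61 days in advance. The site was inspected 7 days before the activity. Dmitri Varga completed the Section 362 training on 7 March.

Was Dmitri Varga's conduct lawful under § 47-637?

(a) ≥45 days' notice — holds.
(A) coverage ≥ $300,000 — met.
(B) not (supervisor present) — fails.
(C) site inspected — satisfied.
So (i) is not satisfied (T AND F AND T).
(A) training certified — satisfied.
(B) no prior violation — holds.
(C) holds permit — satisfied.
(D) weather ok — holds.
So (ii) is satisfied (T AND T AND T AND T).
So (b) is satisfied (F OR T).
(1): T AND T → true.
(2) Schedule A material — not met.
Overall = T OR F = true.

Yes — lawful.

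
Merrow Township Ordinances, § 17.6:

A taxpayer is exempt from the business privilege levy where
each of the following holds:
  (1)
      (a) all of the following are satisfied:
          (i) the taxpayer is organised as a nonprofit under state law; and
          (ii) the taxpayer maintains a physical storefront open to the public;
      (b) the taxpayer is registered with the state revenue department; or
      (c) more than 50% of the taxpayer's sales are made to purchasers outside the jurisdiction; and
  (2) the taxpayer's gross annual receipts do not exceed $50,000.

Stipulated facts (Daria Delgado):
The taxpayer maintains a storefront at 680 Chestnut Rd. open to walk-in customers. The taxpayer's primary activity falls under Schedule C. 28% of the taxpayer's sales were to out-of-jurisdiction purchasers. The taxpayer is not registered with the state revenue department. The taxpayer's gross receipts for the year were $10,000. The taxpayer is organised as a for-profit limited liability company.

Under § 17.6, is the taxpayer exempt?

(i) nonprofit — fails.
(ii) has storefront — met.
(a) = F AND T = false.
(b) state-registered — not met.
(c) >50% out-of-jur. sales — not satisfied.
(1) = F OR F OR F = false.
(2) receipts ≤ $50,000 — holds.
So Overall is not satisfied (F AND T).

No — not exempt.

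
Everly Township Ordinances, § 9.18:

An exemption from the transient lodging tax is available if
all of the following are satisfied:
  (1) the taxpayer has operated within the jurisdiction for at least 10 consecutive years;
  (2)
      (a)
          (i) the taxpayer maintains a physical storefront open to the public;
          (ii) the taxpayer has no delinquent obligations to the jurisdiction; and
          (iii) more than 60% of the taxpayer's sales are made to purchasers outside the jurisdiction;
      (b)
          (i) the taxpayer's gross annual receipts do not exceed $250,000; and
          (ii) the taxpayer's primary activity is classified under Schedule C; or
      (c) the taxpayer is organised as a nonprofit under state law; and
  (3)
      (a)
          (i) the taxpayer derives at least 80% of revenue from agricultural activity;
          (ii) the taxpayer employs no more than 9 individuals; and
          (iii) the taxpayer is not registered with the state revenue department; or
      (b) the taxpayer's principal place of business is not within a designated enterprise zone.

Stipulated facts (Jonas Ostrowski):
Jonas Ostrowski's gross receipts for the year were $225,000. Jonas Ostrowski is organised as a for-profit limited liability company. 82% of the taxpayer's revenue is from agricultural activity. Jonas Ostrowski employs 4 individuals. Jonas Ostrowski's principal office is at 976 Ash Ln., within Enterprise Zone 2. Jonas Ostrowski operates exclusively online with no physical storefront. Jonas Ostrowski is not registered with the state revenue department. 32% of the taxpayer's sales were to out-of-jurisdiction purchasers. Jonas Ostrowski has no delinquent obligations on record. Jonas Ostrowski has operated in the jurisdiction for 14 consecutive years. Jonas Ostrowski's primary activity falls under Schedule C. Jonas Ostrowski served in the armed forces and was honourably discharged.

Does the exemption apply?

Yes — exempt.

(1) ≥ 10 yrs in jurisdiction — met.
(i) has storefront — fails.
(ii) no delinquency — holds.
(iii) >60% out-of-jur. sales — not met.
(a): F AND T AND F → false.
(i) receipts ≤ $250,000 — met.
(ii) Schedule C activity — holds.
(b): T AND T → true.
(c) nonprofit — not met.
(2) = F OR T OR F = true.
(i) ≥80% agricultural — holds.
(ii) ≤ 9 employees — holds.
(iii) not (state-registered) — met.
(a): T AND T AND T → true.
(b) not (in enterprise zone) — fails.
So (3) is satisfied (T OR F).
Overall: T AND T AND T → true.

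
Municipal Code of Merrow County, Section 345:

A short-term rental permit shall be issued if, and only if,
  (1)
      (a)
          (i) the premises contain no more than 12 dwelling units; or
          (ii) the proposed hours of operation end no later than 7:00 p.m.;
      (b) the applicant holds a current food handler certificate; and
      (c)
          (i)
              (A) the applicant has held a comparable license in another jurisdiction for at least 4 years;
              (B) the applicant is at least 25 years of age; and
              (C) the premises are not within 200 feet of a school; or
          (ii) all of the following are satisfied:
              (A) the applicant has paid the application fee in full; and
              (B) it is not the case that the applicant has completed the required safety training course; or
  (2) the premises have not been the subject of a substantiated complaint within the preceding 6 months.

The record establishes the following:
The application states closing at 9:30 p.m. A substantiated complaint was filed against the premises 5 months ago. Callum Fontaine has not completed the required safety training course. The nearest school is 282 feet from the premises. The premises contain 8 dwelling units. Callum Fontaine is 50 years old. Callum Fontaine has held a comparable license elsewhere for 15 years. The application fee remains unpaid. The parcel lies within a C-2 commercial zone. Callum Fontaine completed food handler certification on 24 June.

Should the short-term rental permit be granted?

Yes — granted.

(i) ≤ 12 units — holds.
(ii) closes by 7 p.m. — not met.
So (a) is satisfied (T OR F).
(b) food handler cert. — holds.
(A) prior license ≥ 4 yr — holds.
(B) age ≥ 25 — holds.
(C) ≥200 ft from school — satisfied.
(i): T AND T AND T → true.
(A) fee paid — fails.
(B) not (safety training) — met.
(ii) = F AND T = false.
So (c) is satisfied (T OR F).
(1): T AND T AND T → true.
(2) no complaint in 6 mo. — not satisfied.
Overall = T OR F = true.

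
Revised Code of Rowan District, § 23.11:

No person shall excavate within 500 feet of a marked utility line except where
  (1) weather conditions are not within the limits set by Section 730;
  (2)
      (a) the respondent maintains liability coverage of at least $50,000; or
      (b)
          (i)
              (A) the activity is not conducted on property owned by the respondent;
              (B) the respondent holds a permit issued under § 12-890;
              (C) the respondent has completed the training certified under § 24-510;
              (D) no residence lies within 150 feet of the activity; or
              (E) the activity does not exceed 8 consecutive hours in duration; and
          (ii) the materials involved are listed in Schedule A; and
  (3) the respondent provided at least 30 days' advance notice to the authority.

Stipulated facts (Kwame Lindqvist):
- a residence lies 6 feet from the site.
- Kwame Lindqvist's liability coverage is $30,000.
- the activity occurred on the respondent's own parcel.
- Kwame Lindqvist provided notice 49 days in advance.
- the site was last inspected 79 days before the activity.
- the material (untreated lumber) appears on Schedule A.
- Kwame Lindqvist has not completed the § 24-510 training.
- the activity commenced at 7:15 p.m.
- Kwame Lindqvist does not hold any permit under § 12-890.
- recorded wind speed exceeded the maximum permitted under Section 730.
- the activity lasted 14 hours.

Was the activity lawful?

(1) not (weather ok) — met.
(a) coverage ≥ $50,000 — not satisfied.
(A) not (own property) — not met.
(B) holds permit — not satisfied.
(C) training certified — not satisfied.
(D) no residence in 150 ft — not met.
(E) ≤ 8 hrs duration — fails.
(i) = F OR F OR F OR F OR F = false.
(ii) Schedule A material — holds.
(b) = F AND T = false.
(2) = F OR F = false.
(3) ≥30 days' notice — satisfied.
Overall = T AND F AND T = false.

No — unlawful.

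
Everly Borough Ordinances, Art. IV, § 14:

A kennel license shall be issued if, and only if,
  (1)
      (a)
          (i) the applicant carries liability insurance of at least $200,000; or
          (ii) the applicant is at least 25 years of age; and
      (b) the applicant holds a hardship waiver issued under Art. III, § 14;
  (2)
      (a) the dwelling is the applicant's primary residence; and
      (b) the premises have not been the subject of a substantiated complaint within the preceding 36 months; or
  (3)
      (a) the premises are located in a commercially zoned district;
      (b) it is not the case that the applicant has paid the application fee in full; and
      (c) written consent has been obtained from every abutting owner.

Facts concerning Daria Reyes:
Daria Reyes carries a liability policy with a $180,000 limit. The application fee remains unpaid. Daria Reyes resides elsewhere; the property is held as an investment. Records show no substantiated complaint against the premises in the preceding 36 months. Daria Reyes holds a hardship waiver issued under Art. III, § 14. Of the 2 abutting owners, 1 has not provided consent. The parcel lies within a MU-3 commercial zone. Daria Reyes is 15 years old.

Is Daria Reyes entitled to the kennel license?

No — denied.

(i) insurance ≥ $200,000 — not satisfied.
(ii) age ≥ 25 — fails.
So (a) is not satisfied (F OR F).
(b) hardship waiver — holds.
So (1) is not satisfied (F AND T).
(a) primary residence — fails.
(b) no complaint in 36 mo. — holds.
So (2) is not satisfied (F AND T).
(a) commercially zoned — met.
(b) not (fee paid) — satisfied.
(c) all abutters consent — not satisfied.
So (3) is not satisfied (T AND T AND F).
So Overall is not satisfied (F OR F OR F).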